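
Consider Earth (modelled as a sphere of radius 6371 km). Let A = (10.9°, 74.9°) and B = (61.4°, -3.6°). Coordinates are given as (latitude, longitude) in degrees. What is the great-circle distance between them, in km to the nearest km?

8334 km

With latitudes φ₁ = 10.900°, φ₂ = 61.400° and longitude difference Δλ = -78.500°:
cos c = sin φ₁ sin φ₂ + cos φ₁ cos φ₂ cos Δλ = (0.1891)(0.8780) + (0.9820)(0.4787)(0.1994) = 0.25974,
so c = arccos(0.25974) = 1.30805 rad.
Distance = R·c = 6371 × 1.3080 ≈ 8334 km.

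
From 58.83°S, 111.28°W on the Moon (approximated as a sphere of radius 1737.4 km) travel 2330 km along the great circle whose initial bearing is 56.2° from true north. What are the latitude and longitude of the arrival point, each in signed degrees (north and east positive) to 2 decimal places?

4.91°, -56.98°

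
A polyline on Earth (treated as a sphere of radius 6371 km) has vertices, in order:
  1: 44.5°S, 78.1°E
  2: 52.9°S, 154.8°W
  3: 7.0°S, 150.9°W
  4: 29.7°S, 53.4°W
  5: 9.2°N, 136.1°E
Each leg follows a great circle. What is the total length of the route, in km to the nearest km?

41056 km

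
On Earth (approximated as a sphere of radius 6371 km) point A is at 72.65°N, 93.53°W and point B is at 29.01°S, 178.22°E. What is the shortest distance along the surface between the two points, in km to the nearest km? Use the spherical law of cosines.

Let φ₁ = 1.2680 rad, φ₂ = -0.5063 rad, and Δλ = -1.5403 rad.
cos c = sin φ₁ sin φ₂ + cos φ₁ cos φ₂ cos Δλ = (0.9545)(-0.4850) + (0.2982)(0.8745)(0.0305) = -0.45493,
so c = arccos(-0.45493) = 2.04309 rad.
Distance = R·c = 6371 × 2.0431 ≈ 13017 km.

13017 km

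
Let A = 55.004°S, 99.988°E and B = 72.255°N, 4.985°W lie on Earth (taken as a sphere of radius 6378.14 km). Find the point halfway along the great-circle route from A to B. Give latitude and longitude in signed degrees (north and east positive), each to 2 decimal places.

The central angle between A and B is δ = 2.5417 rad.
With f = 0.5, the slerp weights are sin((1−f)δ)/sin δ = 1.6921 and sin(fδ)/sin δ = 1.6921.
Weighted sum of the unit vectors: (1.6921)·(-0.0995,0.5648,-0.8192) + (1.6921)·(0.3036,-0.0265,0.9524) = (0.3455, 0.9110, 0.2254).
Converting back: φ = atan2(z, √(x²+y²)) = 13.03°, λ = atan2(y, x) = 69.23°.

13.03°, 69.23°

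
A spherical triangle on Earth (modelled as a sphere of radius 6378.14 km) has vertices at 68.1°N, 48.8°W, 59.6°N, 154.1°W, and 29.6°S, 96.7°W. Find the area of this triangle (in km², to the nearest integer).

36785464 km²

Side lengths (central angles): a = 1.7609, b = 1.8141, c = 0.7220 rad; semiperimeter s = 2.1485.
By l'Huilier's theorem, tan(E/4) = √[tan(s/2) tan((s−a)/2) tan((s−b)/2) tan((s−c)/2)], giving spherical excess E = 0.9042 rad.
Area = E·R² = 0.9042 × (6378.14)² ≈ 36785464 km².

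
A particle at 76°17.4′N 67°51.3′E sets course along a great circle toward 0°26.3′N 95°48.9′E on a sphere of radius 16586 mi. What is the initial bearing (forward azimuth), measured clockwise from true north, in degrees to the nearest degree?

151°

With φ₁ = 1.3315, φ₂ = 0.0077, Δλ = 0.4880 rad, the forward-azimuth formula gives
θ = atan2( sin Δλ cos φ₂ , cos φ₁ sin φ₂ − sin φ₁ cos φ₂ cos Δλ ) = atan2(0.4688, -0.8563) = 151.30°.
So the initial bearing is 151°.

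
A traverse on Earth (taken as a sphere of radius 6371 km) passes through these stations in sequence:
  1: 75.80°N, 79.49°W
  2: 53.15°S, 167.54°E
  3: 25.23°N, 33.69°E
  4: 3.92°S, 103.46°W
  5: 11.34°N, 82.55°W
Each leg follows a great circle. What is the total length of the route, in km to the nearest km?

49117 km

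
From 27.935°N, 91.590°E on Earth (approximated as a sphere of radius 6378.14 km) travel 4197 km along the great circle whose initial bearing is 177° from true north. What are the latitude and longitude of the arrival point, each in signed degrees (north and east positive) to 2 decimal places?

Angular distance δ = d/R = 4197/6378.14 = 0.65803 rad; initial bearing θ = 3.0892 rad.
sin φ₂ = sin φ₁ cos δ + cos φ₁ sin δ cos θ = (0.4685)(0.7912) + (0.8835)(0.6116)(-0.9986) = -0.1689, so φ₂ = -9.72°.
Δλ = atan2(sin θ sin δ cos φ₁, cos δ − sin φ₁ sin φ₂) = atan2(0.0283, 0.8703) = 1.861°.
λ₂ = 91.590° + 1.861° = 93.45°.

-9.72°, 93.45°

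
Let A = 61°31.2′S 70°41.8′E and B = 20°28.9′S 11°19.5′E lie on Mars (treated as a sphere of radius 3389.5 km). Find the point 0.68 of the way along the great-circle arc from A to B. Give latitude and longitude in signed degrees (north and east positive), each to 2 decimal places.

-36.23°, 22.31°

Central angle δ = 1.0061 rad. Interpolating on the sphere with fraction f = 0.68:
P = [sin((1−f)δ)·A + sin(fδ)·B] / sin δ = 0.3746·A + 0.7482·B in Cartesian coordinates,
giving P = (0.7463, 0.3062, -0.5910), i.e. latitude -36.23°, longitude 22.31°.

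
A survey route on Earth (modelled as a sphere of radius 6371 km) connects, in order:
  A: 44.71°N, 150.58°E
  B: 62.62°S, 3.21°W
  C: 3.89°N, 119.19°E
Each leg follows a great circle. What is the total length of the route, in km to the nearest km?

29406 km

Leg A→B: central angle 2.7336 rad, distance 17416.0 km.
Leg B→C: central angle 1.8819 rad, distance 11989.5 km.
Total: 17416.0 + 11989.5 ≈ 29406 km.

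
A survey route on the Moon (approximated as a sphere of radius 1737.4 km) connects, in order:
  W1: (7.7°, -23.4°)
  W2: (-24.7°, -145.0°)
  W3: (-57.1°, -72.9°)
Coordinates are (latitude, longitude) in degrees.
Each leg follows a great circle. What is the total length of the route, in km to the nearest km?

5509 km

Leg W1→W2: central angle 2.1267 rad, distance 3695.0 km.
Leg W2→W3: central angle 1.0443 rad, distance 1814.3 km.
Total: 3695.0 + 1814.3 ≈ 5509 km.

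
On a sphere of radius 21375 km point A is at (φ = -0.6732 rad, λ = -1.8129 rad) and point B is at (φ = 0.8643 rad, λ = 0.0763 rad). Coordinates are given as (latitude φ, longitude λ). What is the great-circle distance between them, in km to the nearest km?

In radians: φ₁ = -0.6732, φ₂ = 0.8643, Δλ = 108.243° = 1.8892 rad.
cos c = sin φ₁ sin φ₂ + cos φ₁ cos φ₂ cos Δλ = (-0.6235)(0.7606) + (0.7818)(0.6492)(-0.3131) = -0.63314,
so c = arccos(-0.63314) = 2.25640 rad.
Distance = R·c = 21375 × 2.2564 ≈ 48231 km.

48231 km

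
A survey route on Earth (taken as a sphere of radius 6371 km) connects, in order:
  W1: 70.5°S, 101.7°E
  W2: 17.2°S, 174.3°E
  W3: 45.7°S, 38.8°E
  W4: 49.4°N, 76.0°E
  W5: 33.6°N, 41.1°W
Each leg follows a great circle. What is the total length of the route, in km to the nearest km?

Leg W1→W2: central angle 1.1874 rad, distance 7564.7 km.
Leg W2→W3: central angle 1.8382 rad, distance 11711.2 km.
Leg W3→W4: central angle 1.7532 rad, distance 11169.5 km.
Leg W4→W5: central angle 1.3967 rad, distance 8898.2 km.
Total: 7564.7 + 11711.2 + 11169.5 + 8898.2 ≈ 39344 km.

39344 km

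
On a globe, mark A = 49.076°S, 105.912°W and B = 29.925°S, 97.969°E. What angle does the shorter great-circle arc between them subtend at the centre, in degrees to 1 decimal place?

98.2°

Let φ₁ = -0.8565 rad, φ₂ = -0.5223 rad, and Δλ = -2.7248 rad.
Haversine: a = sin²(Δφ/2) + cos φ₁ cos φ₂ sin²(Δλ/2) = 0.0277 + (0.6551)(0.8667)(0.9572) = 0.57109.
Central angle c = 2·arcsin(√a) = 1.71347 rad.
So the angular separation is 98.2°.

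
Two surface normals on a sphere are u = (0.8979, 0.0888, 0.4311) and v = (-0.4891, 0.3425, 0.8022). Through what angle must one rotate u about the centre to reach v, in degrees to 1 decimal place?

93.6°

u·v = -0.0629; |u| = 1.0000, |v| = 1.0000.
cos θ = (u·v)/(|u||v|) = -0.0629, so θ = 93.6°.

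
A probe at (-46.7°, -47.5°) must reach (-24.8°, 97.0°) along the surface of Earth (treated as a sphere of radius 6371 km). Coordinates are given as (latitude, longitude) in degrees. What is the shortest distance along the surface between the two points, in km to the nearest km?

11301 km

In radians: φ₁ = -0.8151, φ₂ = -0.4328, Δλ = 144.500° = 2.5220 rad.
cos c = sin φ₁ sin φ₂ + cos φ₁ cos φ₂ cos Δλ = (-0.7278)(-0.4195) + (0.6858)(0.9078)(-0.8141) = -0.20158,
so c = arccos(-0.20158) = 1.77377 rad.
Distance = R·c = 6371 × 1.7738 ≈ 11301 km.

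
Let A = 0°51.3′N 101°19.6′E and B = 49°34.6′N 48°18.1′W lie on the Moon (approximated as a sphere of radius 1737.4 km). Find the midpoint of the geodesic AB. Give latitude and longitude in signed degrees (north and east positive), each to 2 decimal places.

Central angle δ = 2.1508 rad. Interpolating on the sphere with fraction f = 0.5:
P = [sin((1−f)δ)·A + sin(fδ)·B] / sin δ = 1.0518·A + 1.0518·B in Cartesian coordinates,
giving P = (0.2471, 0.5220, 0.8164), i.e. latitude 54.72°, longitude 64.66°.

54.72°, 64.66°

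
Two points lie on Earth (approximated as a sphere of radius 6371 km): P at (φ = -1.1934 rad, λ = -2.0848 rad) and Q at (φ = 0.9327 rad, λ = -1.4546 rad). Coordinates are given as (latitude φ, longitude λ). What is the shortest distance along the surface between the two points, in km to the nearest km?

With latitudes φ₁ = -68.377°, φ₂ = 53.440° and longitude difference Δλ = 36.108°:
cos c = sin φ₁ sin φ₂ + cos φ₁ cos φ₂ cos Δλ = (-0.9296)(0.8032) + (0.3685)(0.5957)(0.8079) = -0.56937,
so c = arccos(-0.56937) = 2.17653 rad.
Distance = R·c = 6371 × 2.1765 ≈ 13867 km.

13867 km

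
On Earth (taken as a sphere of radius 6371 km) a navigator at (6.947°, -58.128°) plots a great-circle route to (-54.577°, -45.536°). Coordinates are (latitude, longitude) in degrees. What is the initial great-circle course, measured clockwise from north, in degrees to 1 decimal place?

171.8°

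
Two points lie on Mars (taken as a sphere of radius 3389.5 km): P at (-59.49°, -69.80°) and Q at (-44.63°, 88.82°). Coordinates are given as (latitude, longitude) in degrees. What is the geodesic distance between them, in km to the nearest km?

4402 km

Let φ₁ = -1.0383 rad, φ₂ = -0.7789 rad, and Δλ = 2.7684 rad.
Haversine: a = sin²(Δφ/2) + cos φ₁ cos φ₂ sin²(Δλ/2) = 0.0167 + (0.5077)(0.7117)(0.9656) = 0.36559.
Central angle c = 2·arcsin(√a) = 1.29863 rad.
Distance = R·c = 3389.5 × 1.2986 ≈ 4402 km.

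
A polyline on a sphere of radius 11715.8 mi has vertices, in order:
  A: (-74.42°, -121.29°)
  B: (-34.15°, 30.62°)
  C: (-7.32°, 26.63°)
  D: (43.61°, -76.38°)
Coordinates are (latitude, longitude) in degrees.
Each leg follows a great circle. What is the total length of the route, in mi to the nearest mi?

Leg A→B: central angle 1.2189 rad, distance 14280.8 mi.
Leg B→C: central angle 0.4727 rad, distance 5537.6 mi.
Leg C→D: central angle 1.8230 rad, distance 21358.1 mi.
Total: 14280.8 + 5537.6 + 21358.1 ≈ 41176 mi.

41176 mi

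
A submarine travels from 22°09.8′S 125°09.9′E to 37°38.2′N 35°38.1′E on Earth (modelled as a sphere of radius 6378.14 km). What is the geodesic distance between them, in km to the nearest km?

11462 km

With latitudes φ₁ = -22.163°, φ₂ = 37.637° and longitude difference Δλ = -89.530°:
Haversine: a = sin²(Δφ/2) + cos φ₁ cos φ₂ sin²(Δλ/2) = 0.2485 + (0.9261)(0.7919)(0.4959) = 0.61218.
Central angle c = 2·arcsin(√a) = 1.79707 rad.
Distance = R·c = 6378.14 × 1.7971 ≈ 11462 km.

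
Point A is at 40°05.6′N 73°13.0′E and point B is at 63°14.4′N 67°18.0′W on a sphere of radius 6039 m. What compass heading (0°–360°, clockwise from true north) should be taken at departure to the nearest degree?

Δλ = -140.517° = -2.4525 rad.
y = sin Δλ · cos φ₂ = (-0.6359)(0.4503) = -0.2863
x = cos φ₁ sin φ₂ − sin φ₁ cos φ₂ cos Δλ = (0.7650)(0.8929) − (0.6440)(0.4503)(-0.7718) = 0.9069
θ = atan2(y, x) = -17.52°; adding 360° gives 342°.

342°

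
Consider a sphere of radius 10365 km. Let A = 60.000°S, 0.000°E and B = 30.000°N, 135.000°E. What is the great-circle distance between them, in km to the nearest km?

24904 km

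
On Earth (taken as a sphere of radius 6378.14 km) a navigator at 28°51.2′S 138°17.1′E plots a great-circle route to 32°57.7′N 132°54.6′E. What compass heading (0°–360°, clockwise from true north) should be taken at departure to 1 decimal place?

354.9°

Δλ = -5.375° = -0.0938 rad.
y = sin Δλ · cos φ₂ = (-0.0937)(0.8390) = -0.0786
x = cos φ₁ sin φ₂ − sin φ₁ cos φ₂ cos Δλ = (0.8759)(0.5441) − (-0.4826)(0.8390)(0.9956) = 0.8796
θ = atan2(y, x) = -5.11°; adding 360° gives 354.9°.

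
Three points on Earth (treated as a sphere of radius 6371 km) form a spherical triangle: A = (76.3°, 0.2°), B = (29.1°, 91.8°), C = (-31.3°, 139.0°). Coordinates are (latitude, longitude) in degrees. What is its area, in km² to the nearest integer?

Side lengths (central angles): a = 1.3133, b = 2.2876, c = 1.0852 rad; semiperimeter s = 2.3431.
By l'Huilier's theorem, tan(E/4) = √[tan(s/2) tan((s−a)/2) tan((s−b)/2) tan((s−c)/2)], giving spherical excess E = 0.6522 rad.
Area = E·R² = 0.6522 × (6371)² ≈ 26472238 km².

26472238 km²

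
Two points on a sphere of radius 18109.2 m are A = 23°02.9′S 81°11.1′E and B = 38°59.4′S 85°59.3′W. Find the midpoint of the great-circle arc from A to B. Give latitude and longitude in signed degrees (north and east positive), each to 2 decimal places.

Central angle δ = 2.0387 rad. Interpolating on the sphere with fraction f = 0.5:
P = [sin((1−f)δ)·A + sin(fδ)·B] / sin δ = 0.9544·A + 0.9544·B in Cartesian coordinates,
giving P = (0.1865, 0.1278, -0.9741), i.e. latitude -76.93°, longitude 34.43°.

-76.93°, 34.43°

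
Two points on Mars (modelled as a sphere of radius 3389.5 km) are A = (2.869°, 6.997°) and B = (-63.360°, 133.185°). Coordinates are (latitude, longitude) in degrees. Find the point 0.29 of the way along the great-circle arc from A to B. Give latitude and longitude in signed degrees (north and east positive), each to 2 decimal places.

The central angle between A and B is δ = 1.8851 rad.
With f = 0.29, the slerp weights are sin((1−f)δ)/sin δ = 1.0232 and sin(fδ)/sin δ = 0.5466.
Weighted sum of the unit vectors: (1.0232)·(0.9913,0.1217,0.0501) + (0.5466)·(-0.3069,0.3269,-0.8938) = (0.8466, 0.3032, -0.4374).
Converting back: φ = atan2(z, √(x²+y²)) = -25.94°, λ = atan2(y, x) = 19.70°.

-25.94°, 19.70°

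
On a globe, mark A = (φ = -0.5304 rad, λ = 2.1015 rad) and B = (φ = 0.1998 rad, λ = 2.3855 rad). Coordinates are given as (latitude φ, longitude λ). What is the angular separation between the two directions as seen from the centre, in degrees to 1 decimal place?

44.7°

With latitudes φ₁ = -30.390°, φ₂ = 11.448° and longitude difference Δλ = 16.272°:
cos c = sin φ₁ sin φ₂ + cos φ₁ cos φ₂ cos Δλ = (-0.5059)(0.1985) + (0.8626)(0.9801)(0.9599) = 0.71117,
so c = arccos(0.71117) = 0.77963 rad.
So the angular separation is 44.7°.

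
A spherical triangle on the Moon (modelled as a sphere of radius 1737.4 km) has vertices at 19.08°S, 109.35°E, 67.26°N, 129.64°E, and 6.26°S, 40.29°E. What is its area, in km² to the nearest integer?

Side lengths (central angles): a = 1.6672, b = 1.1903, c = 1.5296 rad; semiperimeter s = 2.1935.
By l'Huilier's theorem, tan(E/4) = √[tan(s/2) tan((s−a)/2) tan((s−b)/2) tan((s−c)/2)], giving spherical excess E = 1.2210 rad.
Area = E·R² = 1.2210 × (1737.4)² ≈ 3685556 km².

3685556 km²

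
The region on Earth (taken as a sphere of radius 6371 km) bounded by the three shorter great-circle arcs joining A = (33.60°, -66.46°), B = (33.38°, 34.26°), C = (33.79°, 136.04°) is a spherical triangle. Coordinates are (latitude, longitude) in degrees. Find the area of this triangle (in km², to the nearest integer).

Side lengths (central angles): a = 1.4057, b = 1.9090, c = 1.3948 rad; semiperimeter s = 2.3548.
By l'Huilier's theorem, tan(E/4) = √[tan(s/2) tan((s−a)/2) tan((s−b)/2) tan((s−c)/2)], giving spherical excess E = 1.4600 rad.
Area = E·R² = 1.4600 × (6371)² ≈ 59261516 km².

59261516 km²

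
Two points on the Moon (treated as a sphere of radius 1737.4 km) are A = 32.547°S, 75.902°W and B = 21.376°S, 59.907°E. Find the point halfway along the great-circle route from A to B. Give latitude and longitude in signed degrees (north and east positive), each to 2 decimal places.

-53.31°, -1.01°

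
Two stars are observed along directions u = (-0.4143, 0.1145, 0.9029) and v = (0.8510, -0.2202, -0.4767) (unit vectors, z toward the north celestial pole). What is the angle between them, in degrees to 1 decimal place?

u·v = -0.8082; |u| = 1.0000, |v| = 1.0000.
cos θ = (u·v)/(|u||v|) = -0.8082, so θ = 143.9°.

143.9°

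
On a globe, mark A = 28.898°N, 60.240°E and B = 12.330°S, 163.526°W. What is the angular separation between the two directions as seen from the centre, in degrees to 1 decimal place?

136.1°

Let φ₁ = 0.5044 rad, φ₂ = -0.2152 rad, and Δλ = 2.3777 rad.
Haversine: a = sin²(Δφ/2) + cos φ₁ cos φ₂ sin²(Δλ/2) = 0.1240 + (0.8755)(0.9769)(0.8611) = 0.86043.
Central angle c = 2·arcsin(√a) = 2.37584 rad.
So the angular separation is 136.1°.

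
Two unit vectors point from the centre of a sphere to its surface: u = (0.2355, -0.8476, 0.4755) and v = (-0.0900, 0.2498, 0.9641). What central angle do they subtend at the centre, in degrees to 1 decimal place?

u·v = 0.2255; |u| = 1.0000, |v| = 1.0000.
cos θ = (u·v)/(|u||v|) = 0.2255, so θ = 77.0°.

77.0°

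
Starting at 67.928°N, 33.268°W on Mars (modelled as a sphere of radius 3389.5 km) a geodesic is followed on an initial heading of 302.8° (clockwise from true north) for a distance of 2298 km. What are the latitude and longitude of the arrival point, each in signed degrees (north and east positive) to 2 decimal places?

58.15°, -125.68°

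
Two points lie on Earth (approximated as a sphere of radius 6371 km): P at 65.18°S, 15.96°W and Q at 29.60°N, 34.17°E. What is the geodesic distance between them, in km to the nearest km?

11384 km

With latitudes φ₁ = -65.180°, φ₂ = 29.600° and longitude difference Δλ = 50.130°:
cos c = sin φ₁ sin φ₂ + cos φ₁ cos φ₂ cos Δλ = (-0.9076)(0.4939) + (0.4198)(0.8695)(0.6410) = -0.21434,
so c = arccos(-0.21434) = 1.78682 rad.
Distance = R·c = 6371 × 1.7868 ≈ 11384 km.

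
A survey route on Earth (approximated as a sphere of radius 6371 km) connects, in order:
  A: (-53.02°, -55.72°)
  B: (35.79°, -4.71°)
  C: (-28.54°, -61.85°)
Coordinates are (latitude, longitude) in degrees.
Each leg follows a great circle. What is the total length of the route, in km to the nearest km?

Leg A→B: central angle 1.7317 rad, distance 11032.4 km.
Leg B→C: central angle 1.4634 rad, distance 9323.0 km.
Total: 11032.4 + 9323.0 ≈ 20355 km.

20355 km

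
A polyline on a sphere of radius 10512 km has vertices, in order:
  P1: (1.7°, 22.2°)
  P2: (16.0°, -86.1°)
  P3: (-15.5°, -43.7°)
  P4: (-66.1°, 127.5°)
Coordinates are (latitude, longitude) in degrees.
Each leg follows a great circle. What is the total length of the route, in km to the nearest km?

47259 km

Leg P1→P2: central angle 1.8687 rad, distance 19643.8 km.
Leg P2→P3: central angle 0.9143 rad, distance 9610.8 km.
Leg P3→P4: central angle 1.7128 rad, distance 18004.5 km.
Total: 19643.8 + 9610.8 + 18004.5 ≈ 47259 km.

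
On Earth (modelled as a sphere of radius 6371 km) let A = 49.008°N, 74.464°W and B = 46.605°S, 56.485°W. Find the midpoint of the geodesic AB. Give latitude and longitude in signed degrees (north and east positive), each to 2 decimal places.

The central angle between A and B is δ = 1.6909 rad.
With f = 0.5, the slerp weights are sin((1−f)δ)/sin δ = 0.7537 and sin(fδ)/sin δ = 0.7537.
Weighted sum of the unit vectors: (0.7537)·(0.1757,-0.6320,0.7548) + (0.7537)·(0.3793,-0.5728,-0.7266) = (0.4183, -0.9080, 0.0212).
Converting back: φ = atan2(z, √(x²+y²)) = 1.22°, λ = atan2(y, x) = -65.26°.

1.22°, -65.26°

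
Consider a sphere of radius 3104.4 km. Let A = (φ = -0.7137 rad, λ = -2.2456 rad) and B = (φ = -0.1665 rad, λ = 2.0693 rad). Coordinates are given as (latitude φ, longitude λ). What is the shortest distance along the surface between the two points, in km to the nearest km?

Let φ₁ = -0.7137 rad, φ₂ = -0.1665 rad, and Δλ = -1.9683 rad.
cos c = sin φ₁ sin φ₂ + cos φ₁ cos φ₂ cos Δλ = (-0.6546)(-0.1657) + (0.7559)(0.9862)(-0.3871) = -0.18009,
so c = arccos(-0.18009) = 1.75187 rad.
Distance = R·c = 3104.4 × 1.7519 ≈ 5439 km.

5439 km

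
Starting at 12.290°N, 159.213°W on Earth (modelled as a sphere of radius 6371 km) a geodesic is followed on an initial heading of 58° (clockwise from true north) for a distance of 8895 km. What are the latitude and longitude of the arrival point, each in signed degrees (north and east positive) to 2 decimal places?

33.15°, -73.23°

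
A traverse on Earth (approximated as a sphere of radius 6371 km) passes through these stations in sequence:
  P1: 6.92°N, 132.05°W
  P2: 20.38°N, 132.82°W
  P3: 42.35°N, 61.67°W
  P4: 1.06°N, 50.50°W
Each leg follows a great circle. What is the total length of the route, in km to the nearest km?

13197 km

Leg P1→P2: central angle 0.2353 rad, distance 1499.0 km.
Leg P2→P3: central angle 1.0946 rad, distance 6973.5 km.
Leg P3→P4: central angle 0.7416 rad, distance 4724.8 km.
Total: 1499.0 + 6973.5 + 4724.8 ≈ 13197 km.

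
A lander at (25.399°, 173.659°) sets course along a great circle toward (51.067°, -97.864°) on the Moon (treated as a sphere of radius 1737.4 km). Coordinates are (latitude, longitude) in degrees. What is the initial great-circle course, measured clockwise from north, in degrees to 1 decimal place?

42.1°

Δλ = 88.477° = 1.5442 rad.
y = sin Δλ · cos φ₂ = (0.9996)(0.6284) = 0.6282
x = cos φ₁ sin φ₂ − sin φ₁ cos φ₂ cos Δλ = (0.9033)(0.7779) − (0.4289)(0.6284)(0.0266) = 0.6955
θ = atan2(y, x) = 42.09°, so the bearing is 42.1°.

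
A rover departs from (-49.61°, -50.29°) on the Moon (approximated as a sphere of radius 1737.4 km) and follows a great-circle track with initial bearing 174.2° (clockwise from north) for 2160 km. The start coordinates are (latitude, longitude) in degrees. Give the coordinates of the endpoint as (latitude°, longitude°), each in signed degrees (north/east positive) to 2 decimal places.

Angular distance δ = d/R = 2160/1737.4 = 1.24324 rad; initial bearing θ = 3.0404 rad.
sin φ₂ = sin φ₁ cos δ + cos φ₁ sin δ cos θ = (-0.7617)(0.3217) + (0.6480)(0.9468)(-0.9949) = -0.8554, so φ₂ = -58.81°.
Δλ = atan2(sin θ sin δ cos φ₁, cos δ − sin φ₁ sin φ₂) = atan2(0.0620, -0.3298) = 169.353°.
λ₂ = -50.290° + 169.353° = 119.06°.

-58.81°, 119.06°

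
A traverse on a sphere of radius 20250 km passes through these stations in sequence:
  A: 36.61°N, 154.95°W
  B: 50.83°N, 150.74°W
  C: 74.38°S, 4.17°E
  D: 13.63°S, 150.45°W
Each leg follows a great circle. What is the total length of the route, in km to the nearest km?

Leg A→B: central angle 0.2537 rad, distance 5137.3 km.
Leg B→C: central angle 2.6921 rad, distance 54514.9 km.
Leg C→D: central angle 1.5803 rad, distance 32000.4 km.
Total: 5137.3 + 54514.9 + 32000.4 ≈ 91653 km.

91653 km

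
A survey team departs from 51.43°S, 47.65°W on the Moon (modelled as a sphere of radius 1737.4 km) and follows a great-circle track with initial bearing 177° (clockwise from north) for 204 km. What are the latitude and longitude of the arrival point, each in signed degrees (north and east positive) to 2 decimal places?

Angular distance δ = d/R = 204/1737.4 = 0.11742 rad; initial bearing θ = 3.0892 rad.
sin φ₂ = sin φ₁ cos δ + cos φ₁ sin δ cos θ = (-0.7818)(0.9931) + (0.6235)(0.1171)(-0.9986) = -0.8494, so φ₂ = -58.15°.
Δλ = atan2(sin θ sin δ cos φ₁, cos δ − sin φ₁ sin φ₂) = atan2(0.0038, 0.3290) = 0.666°.
λ₂ = -47.650° + 0.666° = -46.98°.

-58.15°, -46.98°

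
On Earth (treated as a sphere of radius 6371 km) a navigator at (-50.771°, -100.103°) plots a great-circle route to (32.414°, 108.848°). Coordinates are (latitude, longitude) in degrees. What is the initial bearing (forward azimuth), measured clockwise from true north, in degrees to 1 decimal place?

240.3°

Δλ = -151.049° = -2.6363 rad.
y = sin Δλ · cos φ₂ = (-0.4841)(0.8442) = -0.4086
x = cos φ₁ sin φ₂ − sin φ₁ cos φ₂ cos Δλ = (0.6324)(0.5360) − (-0.7746)(0.8442)(-0.8750) = -0.2332
θ = atan2(y, x) = -119.71°; adding 360° gives 240.3°.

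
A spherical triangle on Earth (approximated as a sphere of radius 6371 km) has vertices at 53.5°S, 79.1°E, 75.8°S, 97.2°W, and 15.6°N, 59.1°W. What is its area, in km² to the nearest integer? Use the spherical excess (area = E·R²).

39883050 km²

Side lengths (central angles): a = 1.6456, b = 2.2696, c = 0.8845 rad; semiperimeter s = 2.3998.
By l'Huilier's theorem, tan(E/4) = √[tan(s/2) tan((s−a)/2) tan((s−b)/2) tan((s−c)/2)], giving spherical excess E = 0.9826 rad.
Area = E·R² = 0.9826 × (6371)² ≈ 39883050 km².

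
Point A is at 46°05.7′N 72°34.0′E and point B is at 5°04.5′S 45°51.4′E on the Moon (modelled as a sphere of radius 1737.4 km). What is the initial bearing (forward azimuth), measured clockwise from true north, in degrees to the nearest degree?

213°

With φ₁ = 0.8045, φ₂ = -0.0886, Δλ = -0.4662 rad, the forward-azimuth formula gives
θ = atan2( sin Δλ cos φ₂ , cos φ₁ sin φ₂ − sin φ₁ cos φ₂ cos Δλ ) = atan2(-0.4477, -0.7024) = -147.49°.
Adding 360° brings this into [0°, 360°): 213°.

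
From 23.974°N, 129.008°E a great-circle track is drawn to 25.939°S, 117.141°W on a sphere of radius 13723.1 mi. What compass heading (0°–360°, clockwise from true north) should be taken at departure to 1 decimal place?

With φ₁ = 0.4184, φ₂ = -0.4527, Δλ = 1.9871 rad, the forward-azimuth formula gives
θ = atan2( sin Δλ cos φ₂ , cos φ₁ sin φ₂ − sin φ₁ cos φ₂ cos Δλ ) = atan2(0.8225, -0.2519) = 107.03°.
So the initial bearing is 107.0°.

107.0°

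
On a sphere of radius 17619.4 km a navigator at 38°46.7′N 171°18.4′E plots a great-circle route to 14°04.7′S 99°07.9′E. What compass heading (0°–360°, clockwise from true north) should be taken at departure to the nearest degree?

Δλ = -72.175° = -1.2597 rad.
y = sin Δλ · cos φ₂ = (-0.9520)(0.9700) = -0.9234
x = cos φ₁ sin φ₂ − sin φ₁ cos φ₂ cos Δλ = (0.7796)(-0.2432) − (0.6263)(0.9700)(0.3061) = -0.3756
θ = atan2(y, x) = -112.13°; adding 360° gives 248°.

248°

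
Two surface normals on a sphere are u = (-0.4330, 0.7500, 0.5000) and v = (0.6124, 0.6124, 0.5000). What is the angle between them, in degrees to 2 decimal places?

63.63°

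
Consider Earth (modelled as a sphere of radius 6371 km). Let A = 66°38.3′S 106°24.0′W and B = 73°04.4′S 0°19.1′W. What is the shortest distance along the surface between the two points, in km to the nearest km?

3580 km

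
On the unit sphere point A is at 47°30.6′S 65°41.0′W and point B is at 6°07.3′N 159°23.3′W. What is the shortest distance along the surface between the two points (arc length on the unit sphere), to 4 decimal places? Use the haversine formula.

In radians: φ₁ = -0.8292, φ₂ = 0.1068, Δλ = -93.705° = -1.6355 rad.
Haversine: a = sin²(Δφ/2) + cos φ₁ cos φ₂ sin²(Δλ/2) = 0.2035 + (0.6755)(0.9943)(0.5323) = 0.56102.
Central angle c = 2·arcsin(√a) = 1.69314 rad.
On the unit sphere the arc length equals the central angle: 1.6931.

1.6931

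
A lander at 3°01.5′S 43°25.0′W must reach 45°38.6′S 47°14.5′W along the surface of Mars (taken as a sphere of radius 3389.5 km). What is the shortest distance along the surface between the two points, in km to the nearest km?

With latitudes φ₁ = -3.025°, φ₂ = -45.643° and longitude difference Δλ = -3.825°:
cos c = sin φ₁ sin φ₂ + cos φ₁ cos φ₂ cos Δλ = (-0.0528)(-0.7150) + (0.9986)(0.6991)(0.9978) = 0.73433,
so c = arccos(0.73433) = 0.74612 rad.
Distance = R·c = 3389.5 × 0.7461 ≈ 2529 km.

2529 km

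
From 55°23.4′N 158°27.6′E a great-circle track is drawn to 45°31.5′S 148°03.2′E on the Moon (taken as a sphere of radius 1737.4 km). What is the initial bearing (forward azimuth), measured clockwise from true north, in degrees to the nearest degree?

187°

With φ₁ = 0.9667, φ₂ = -0.7946, Δλ = -0.1816 rad, the forward-azimuth formula gives
θ = atan2( sin Δλ cos φ₂ , cos φ₁ sin φ₂ − sin φ₁ cos φ₂ cos Δλ ) = atan2(-0.1266, -0.9724) = -172.59°.
Adding 360° brings this into [0°, 360°): 187°.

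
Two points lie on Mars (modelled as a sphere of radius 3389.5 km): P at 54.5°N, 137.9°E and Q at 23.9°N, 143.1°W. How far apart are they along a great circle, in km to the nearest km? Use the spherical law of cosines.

3813 km

In radians: φ₁ = 0.9512, φ₂ = 0.4171, Δλ = 79.000° = 1.3788 rad.
cos c = sin φ₁ sin φ₂ + cos φ₁ cos φ₂ cos Δλ = (0.8141)(0.4051) + (0.5807)(0.9143)(0.1908) = 0.43113,
so c = arccos(0.43113) = 1.12505 rad.
Distance = R·c = 3389.5 × 1.1250 ≈ 3813 km.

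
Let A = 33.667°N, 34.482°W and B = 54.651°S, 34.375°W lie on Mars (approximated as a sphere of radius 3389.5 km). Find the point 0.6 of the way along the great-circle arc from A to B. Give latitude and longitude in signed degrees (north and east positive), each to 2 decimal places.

The central angle between A and B is δ = 1.5414 rad.
With f = 0.6, the slerp weights are sin((1−f)δ)/sin δ = 0.5785 and sin(fδ)/sin δ = 0.7989.
Weighted sum of the unit vectors: (0.5785)·(0.6860,-0.4712,0.5544) + (0.7989)·(0.4775,-0.3267,-0.8156) = (0.7784, -0.5335, -0.3309).
Converting back: φ = atan2(z, √(x²+y²)) = -19.32°, λ = atan2(y, x) = -34.43°.

-19.32°, -34.43°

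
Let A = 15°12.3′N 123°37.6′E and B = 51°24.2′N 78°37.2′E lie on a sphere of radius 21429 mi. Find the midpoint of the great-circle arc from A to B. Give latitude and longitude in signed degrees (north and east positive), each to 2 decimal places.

35.31°, 106.21°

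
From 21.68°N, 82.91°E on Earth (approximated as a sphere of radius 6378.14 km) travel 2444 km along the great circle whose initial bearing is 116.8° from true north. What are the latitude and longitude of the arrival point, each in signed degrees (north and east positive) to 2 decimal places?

10.72°, 102.77°

Angular distance δ = d/R = 2444/6378.14 = 0.38318 rad; initial bearing θ = 2.0385 rad.
sin φ₂ = sin φ₁ cos δ + cos φ₁ sin δ cos θ = (0.3694)(0.9275) + (0.9293)(0.3739)(-0.4509) = 0.1860, so φ₂ = 10.72°.
Δλ = atan2(sin θ sin δ cos φ₁, cos δ − sin φ₁ sin φ₂) = atan2(0.3101, 0.8588) = 19.855°.
λ₂ = 82.910° + 19.855° = 102.77°.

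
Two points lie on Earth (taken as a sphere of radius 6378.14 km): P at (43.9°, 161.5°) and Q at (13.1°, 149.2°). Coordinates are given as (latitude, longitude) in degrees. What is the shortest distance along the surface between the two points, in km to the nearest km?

3624 km

With latitudes φ₁ = 43.900°, φ₂ = 13.100° and longitude difference Δλ = -12.300°:
cos c = sin φ₁ sin φ₂ + cos φ₁ cos φ₂ cos Δλ = (0.6934)(0.2267) + (0.7206)(0.9740)(0.9770) = 0.84285,
so c = arccos(0.84285) = 0.56824 rad.
Distance = R·c = 6378.14 × 0.5682 ≈ 3624 km.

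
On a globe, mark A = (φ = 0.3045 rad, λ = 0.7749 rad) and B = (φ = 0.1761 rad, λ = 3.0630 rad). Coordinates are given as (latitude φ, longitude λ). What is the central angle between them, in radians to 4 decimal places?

With latitudes φ₁ = 17.447°, φ₂ = 10.090° and longitude difference Δλ = 131.098°:
cos c = sin φ₁ sin φ₂ + cos φ₁ cos φ₂ cos Δλ = (0.2998)(0.1752) + (0.9540)(0.9845)(-0.6574) = -0.56489,
so c = arccos(-0.56489) = 2.17110 rad.
So the angular separation is 2.1711 rad.

2.1711 rad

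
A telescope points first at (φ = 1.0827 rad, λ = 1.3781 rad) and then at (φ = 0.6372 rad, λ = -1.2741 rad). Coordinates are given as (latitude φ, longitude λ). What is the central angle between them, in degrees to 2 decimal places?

With latitudes φ₁ = 62.034°, φ₂ = 36.509° and longitude difference Δλ = -151.960°:
cos c = sin φ₁ sin φ₂ + cos φ₁ cos φ₂ cos Δλ = (0.8832)(0.5949) + (0.4689)(0.8038)(-0.8826) = 0.19280,
so c = arccos(0.19280) = 1.37679 rad.
So the angular separation is 78.88°.

78.88°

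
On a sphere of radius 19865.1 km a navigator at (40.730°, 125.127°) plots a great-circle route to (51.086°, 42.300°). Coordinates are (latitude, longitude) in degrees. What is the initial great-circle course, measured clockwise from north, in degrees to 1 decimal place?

310.8°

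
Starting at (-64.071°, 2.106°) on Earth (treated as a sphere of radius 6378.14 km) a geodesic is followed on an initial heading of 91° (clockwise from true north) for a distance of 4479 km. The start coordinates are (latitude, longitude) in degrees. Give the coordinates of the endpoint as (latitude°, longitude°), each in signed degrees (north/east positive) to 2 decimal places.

-43.75°, 65.49°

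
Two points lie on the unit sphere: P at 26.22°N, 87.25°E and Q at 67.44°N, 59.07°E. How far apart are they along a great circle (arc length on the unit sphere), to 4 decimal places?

0.7793

Let φ₁ = 0.4576 rad, φ₂ = 1.1771 rad, and Δλ = -0.4918 rad.
cos c = sin φ₁ sin φ₂ + cos φ₁ cos φ₂ cos Δλ = (0.4418)(0.9235) + (0.8971)(0.3837)(0.8815) = 0.71139,
so c = arccos(0.71139) = 0.77932 rad.
On the unit sphere the arc length equals the central angle: 0.7793.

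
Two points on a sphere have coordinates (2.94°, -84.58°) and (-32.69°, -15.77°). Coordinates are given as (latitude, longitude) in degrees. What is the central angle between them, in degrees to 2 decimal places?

73.97°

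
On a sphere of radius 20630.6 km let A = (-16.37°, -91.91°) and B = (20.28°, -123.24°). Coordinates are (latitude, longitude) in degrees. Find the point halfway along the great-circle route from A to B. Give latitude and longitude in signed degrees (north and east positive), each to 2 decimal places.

Central angle δ = 0.8351 rad. Interpolating on the sphere with fraction f = 0.5:
P = [sin((1−f)δ)·A + sin(fδ)·B] / sin δ = 0.5470·A + 0.5470·B in Cartesian coordinates,
giving P = (-0.2987, -0.9537, 0.0354), i.e. latitude 2.03°, longitude -107.39°.

2.03°, -107.39°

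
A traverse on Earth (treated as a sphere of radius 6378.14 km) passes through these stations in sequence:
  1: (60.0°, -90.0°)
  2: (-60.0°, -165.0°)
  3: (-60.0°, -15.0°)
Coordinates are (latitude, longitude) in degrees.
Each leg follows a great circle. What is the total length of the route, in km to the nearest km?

21264 km

Leg 1→2: central angle 2.3258 rad, distance 14834.3 km.
Leg 2→3: central angle 1.0081 rad, distance 6429.6 km.
Total: 14834.3 + 6429.6 ≈ 21264 km.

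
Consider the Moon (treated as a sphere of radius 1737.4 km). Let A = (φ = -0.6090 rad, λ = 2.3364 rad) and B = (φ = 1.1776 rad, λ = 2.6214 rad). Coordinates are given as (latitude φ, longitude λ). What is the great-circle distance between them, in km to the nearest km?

With latitudes φ₁ = -34.893°, φ₂ = 67.472° and longitude difference Δλ = 16.329°:
cos c = sin φ₁ sin φ₂ + cos φ₁ cos φ₂ cos Δλ = (-0.5720)(0.9237) + (0.8202)(0.3831)(0.9597) = -0.22681,
so c = arccos(-0.22681) = 1.79960 rad.
Distance = R·c = 1737.4 × 1.7996 ≈ 3127 km.

3127 km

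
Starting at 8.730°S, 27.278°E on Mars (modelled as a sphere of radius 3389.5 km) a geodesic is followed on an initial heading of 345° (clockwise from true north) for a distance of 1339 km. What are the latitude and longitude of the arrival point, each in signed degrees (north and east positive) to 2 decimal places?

13.14°, 21.41°

Angular distance δ = d/R = 1339/3389.5 = 0.39504 rad; initial bearing θ = 6.0214 rad.
sin φ₂ = sin φ₁ cos δ + cos φ₁ sin δ cos θ = (-0.1518)(0.9230) + (0.9884)(0.3848)(0.9659) = 0.2273, so φ₂ = 13.14°.
Δλ = atan2(sin θ sin δ cos φ₁, cos δ − sin φ₁ sin φ₂) = atan2(-0.0985, 0.9575) = -5.871°.
λ₂ = 27.278° − 5.871° = 21.41°.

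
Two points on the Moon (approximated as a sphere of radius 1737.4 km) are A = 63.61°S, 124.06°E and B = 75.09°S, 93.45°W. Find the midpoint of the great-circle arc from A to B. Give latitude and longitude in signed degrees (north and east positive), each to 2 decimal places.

-81.24°, 157.16°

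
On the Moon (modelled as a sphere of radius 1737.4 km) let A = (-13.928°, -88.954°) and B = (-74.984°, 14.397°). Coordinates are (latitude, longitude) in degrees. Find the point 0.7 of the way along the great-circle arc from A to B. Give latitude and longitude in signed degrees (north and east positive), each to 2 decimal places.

-65.82°, -57.76°

Central angle δ = 1.3955 rad. Interpolating on the sphere with fraction f = 0.7:
P = [sin((1−f)δ)·A + sin(fδ)·B] / sin δ = 0.4129·A + 0.8416·B in Cartesian coordinates,
giving P = (0.2185, -0.3464, -0.9123), i.e. latitude -65.82°, longitude -57.76°.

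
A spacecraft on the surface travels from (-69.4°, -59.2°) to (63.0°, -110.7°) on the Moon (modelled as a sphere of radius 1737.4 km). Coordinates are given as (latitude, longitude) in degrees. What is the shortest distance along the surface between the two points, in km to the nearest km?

In radians: φ₁ = -1.2113, φ₂ = 1.0996, Δλ = -51.500° = -0.8988 rad.
cos c = sin φ₁ sin φ₂ + cos φ₁ cos φ₂ cos Δλ = (-0.9361)(0.8910) + (0.3518)(0.4540)(0.6225) = -0.73460,
so c = arccos(-0.73460) = 2.39587 rad.
Distance = R·c = 1737.4 × 2.3959 ≈ 4163 km.

4163 km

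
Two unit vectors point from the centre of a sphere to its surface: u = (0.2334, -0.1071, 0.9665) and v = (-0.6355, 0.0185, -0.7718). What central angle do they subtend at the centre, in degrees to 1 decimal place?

153.7°

u·v = -0.8963; |u| = 1.0000, |v| = 0.9999.
cos θ = (u·v)/(|u||v|) = -0.8963, so θ = 153.7°.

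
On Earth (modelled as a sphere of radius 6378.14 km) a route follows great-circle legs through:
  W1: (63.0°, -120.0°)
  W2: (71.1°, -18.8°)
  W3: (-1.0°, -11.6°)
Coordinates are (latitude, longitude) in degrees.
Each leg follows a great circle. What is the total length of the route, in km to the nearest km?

11992 km

Leg W1→W2: central angle 0.6191 rad, distance 3948.7 km.
Leg W2→W3: central angle 1.2611 rad, distance 8043.2 km.
Total: 3948.7 + 8043.2 ≈ 11992 km.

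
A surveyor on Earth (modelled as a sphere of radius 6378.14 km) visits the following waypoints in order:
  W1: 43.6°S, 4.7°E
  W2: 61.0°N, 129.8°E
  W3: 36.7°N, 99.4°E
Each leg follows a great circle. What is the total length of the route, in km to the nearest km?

19428 km

Leg W1→W2: central angle 2.5065 rad, distance 15987.0 km.
Leg W2→W3: central angle 0.5395 rad, distance 3441.1 km.
Total: 15987.0 + 3441.1 ≈ 19428 km.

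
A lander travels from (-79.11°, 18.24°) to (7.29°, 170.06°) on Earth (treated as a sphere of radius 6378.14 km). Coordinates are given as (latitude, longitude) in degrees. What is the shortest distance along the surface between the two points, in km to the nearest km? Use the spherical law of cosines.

Let φ₁ = -1.3807 rad, φ₂ = 0.1272 rad, and Δλ = 2.6498 rad.
cos c = sin φ₁ sin φ₂ + cos φ₁ cos φ₂ cos Δλ = (-0.9820)(0.1269) + (0.1889)(0.9919)(-0.8815) = -0.28979,
so c = arccos(-0.28979) = 1.86480 rad.
Distance = R·c = 6378.14 × 1.8648 ≈ 11894 km.

11894 km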